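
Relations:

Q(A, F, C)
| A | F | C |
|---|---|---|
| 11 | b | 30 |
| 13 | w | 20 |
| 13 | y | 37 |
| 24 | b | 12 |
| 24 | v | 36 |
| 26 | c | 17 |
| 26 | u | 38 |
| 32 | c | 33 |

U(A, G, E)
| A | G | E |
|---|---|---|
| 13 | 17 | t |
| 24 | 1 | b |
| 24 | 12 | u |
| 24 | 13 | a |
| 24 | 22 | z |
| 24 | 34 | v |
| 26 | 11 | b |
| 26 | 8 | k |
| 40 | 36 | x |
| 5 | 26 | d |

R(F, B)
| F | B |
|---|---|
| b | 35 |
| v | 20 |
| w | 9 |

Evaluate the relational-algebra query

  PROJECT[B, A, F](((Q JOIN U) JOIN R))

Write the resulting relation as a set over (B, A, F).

Q ⋈ U (natural join on A): {(13, w, 20, 17, t), (13, y, 37, 17, t), (24, b, 12, 1, b), (24, b, 12, 12, u), (24, b, 12, 13, a), (24, b, 12, 22, z), (24, b, 12, 34, v), (24, v, 36, 1, b), (24, v, 36, 12, u), (24, v, 36, 13, a), (24, v, 36, 22, z), (24, v, 36, 34, v), (26, c, 17, 11, b), (26, c, 17, 8, k), (26, u, 38, 11, b), (26, u, 38, 8, k)}
(Q JOIN U) ⋈ R (natural join on F): {(13, w, 20, 17, t, 9), (24, b, 12, 1, b, 35), (24, b, 12, 12, u, 35), (24, b, 12, 13, a, 35), (24, b, 12, 22, z, 35), (24, b, 12, 34, v, 35), (24, v, 36, 1, b, 20), (24, v, 36, 12, u, 20), (24, v, 36, 13, a, 20), (24, v, 36, 22, z, 20), (24, v, 36, 34, v, 20)}
π_{B, A, F} gives {(20, 24, v), (35, 24, b), (9, 13, w)} (8 duplicate(s) eliminated).

{(20, 24, v), (35, 24, b), (9, 13, w)}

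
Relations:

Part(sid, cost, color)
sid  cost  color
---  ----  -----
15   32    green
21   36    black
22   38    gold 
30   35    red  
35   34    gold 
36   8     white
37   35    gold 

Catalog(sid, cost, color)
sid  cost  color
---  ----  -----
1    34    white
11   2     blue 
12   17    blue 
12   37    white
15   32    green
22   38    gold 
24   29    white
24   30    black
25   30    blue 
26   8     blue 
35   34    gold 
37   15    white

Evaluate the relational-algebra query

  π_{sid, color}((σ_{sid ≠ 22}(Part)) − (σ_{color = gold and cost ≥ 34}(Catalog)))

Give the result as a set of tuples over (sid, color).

{(15, green), (21, black), (30, red), (36, white), (37, gold)}

σ[sid ≠ 22]: keep tuples satisfying sid ≠ 22 → {(15, 32, green), (21, 36, black), (30, 35, red), (35, 34, gold), (36, 8, white), (37, 35, gold)}
σ[color = gold and cost ≥ 34]: keep tuples satisfying color = gold and cost ≥ 34 → {(22, 38, gold), (35, 34, gold)}
Difference: {(15, 32, green), (21, 36, black), (30, 35, red), (35, 34, gold), (36, 8, white), (37, 35, gold)} with {(22, 38, gold), (35, 34, gold)} → {(15, 32, green), (21, 36, black), (30, 35, red), (36, 8, white), (37, 35, gold)}
Projecting to sid, color: {(15, green), (21, black), (30, red), (36, white), (37, gold)}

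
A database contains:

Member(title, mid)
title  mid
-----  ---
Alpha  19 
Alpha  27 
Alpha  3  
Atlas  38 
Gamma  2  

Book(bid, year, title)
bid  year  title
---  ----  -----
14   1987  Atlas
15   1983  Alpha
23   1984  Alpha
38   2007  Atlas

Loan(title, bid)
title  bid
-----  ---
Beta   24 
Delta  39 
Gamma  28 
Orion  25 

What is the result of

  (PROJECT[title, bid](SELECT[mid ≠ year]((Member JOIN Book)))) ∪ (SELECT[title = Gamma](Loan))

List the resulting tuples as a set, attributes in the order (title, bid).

{(Alpha, 15), (Alpha, 23), (Atlas, 14), (Atlas, 38), (Gamma, 28)}

Natural join on title: {(Alpha, 19, 15, 1983), (Alpha, 19, 23, 1984), (Alpha, 27, 15, 1983), (Alpha, 27, 23, 1984), (Alpha, 3, 15, 1983), (Alpha, 3, 23, 1984), (Atlas, 38, 14, 1987), (Atlas, 38, 38, 2007)}
Filtering on mid ≠ year leaves {(Alpha, 19, 15, 1983), (Alpha, 19, 23, 1984), (Alpha, 27, 15, 1983), (Alpha, 27, 23, 1984), (Alpha, 3, 15, 1983), (Alpha, 3, 23, 1984), (Atlas, 38, 14, 1987), (Atlas, 38, 38, 2007)}.
π_{title, bid} gives {(Alpha, 15), (Alpha, 23), (Atlas, 14), (Atlas, 38)} (4 duplicate(s) eliminated).
Filtering on title = Gamma leaves {(Gamma, 28)}.
Taking the union: {(Alpha, 15), (Alpha, 23), (Atlas, 14), (Atlas, 38), (Gamma, 28)}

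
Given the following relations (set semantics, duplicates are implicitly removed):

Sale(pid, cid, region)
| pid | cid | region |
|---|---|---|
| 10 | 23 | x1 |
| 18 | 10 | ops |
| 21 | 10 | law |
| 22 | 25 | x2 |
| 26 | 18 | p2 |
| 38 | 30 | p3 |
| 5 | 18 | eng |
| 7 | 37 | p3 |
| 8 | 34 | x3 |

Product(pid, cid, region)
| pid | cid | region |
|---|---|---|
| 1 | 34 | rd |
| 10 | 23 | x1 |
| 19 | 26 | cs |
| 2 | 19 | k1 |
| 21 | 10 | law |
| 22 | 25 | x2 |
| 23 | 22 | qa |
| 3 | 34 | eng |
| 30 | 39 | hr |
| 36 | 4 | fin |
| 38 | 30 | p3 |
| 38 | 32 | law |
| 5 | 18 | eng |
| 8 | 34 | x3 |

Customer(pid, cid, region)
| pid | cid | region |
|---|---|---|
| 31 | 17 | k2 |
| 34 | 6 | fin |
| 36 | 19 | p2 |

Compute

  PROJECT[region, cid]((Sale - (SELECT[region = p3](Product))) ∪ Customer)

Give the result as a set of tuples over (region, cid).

{(eng, 18), (fin, 6), (k2, 17), (law, 10), (ops, 10), (p2, 18), (p2, 19), (p3, 37), (x1, 23), (x2, 25), (x3, 34)}

σ[region = p3]: keep tuples satisfying region = p3 → {(38, 30, p3)}
Set difference of the two operands is {(10, 23, x1), (18, 10, ops), (21, 10, law), (22, 25, x2), (26, 18, p2), (5, 18, eng), (7, 37, p3), (8, 34, x3)}.
Set union of the two operands is {(10, 23, x1), (18, 10, ops), (21, 10, law), (22, 25, x2), (26, 18, p2), (31, 17, k2), (34, 6, fin), (36, 19, p2), (5, 18, eng), (7, 37, p3), (8, 34, x3)}.
π[region, cid]: project onto (region, cid) → {(eng, 18), (fin, 6), (k2, 17), (law, 10), (ops, 10), (p2, 18), (p2, 19), (p3, 37), (x1, 23), (x2, 25), (x3, 34)}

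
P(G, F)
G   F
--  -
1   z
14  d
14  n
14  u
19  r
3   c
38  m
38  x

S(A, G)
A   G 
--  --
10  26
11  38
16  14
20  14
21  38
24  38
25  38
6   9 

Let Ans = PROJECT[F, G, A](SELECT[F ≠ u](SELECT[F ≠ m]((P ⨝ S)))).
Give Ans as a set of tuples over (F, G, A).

P ⋈ S (natural join on G): {(14, d, 16), (14, d, 20), (14, n, 16), (14, n, 20), (14, u, 16), (14, u, 20), (38, m, 11), (38, m, 21), (38, m, 24), (38, m, 25), (38, x, 11), (38, x, 21), (38, x, 24), (38, x, 25)}
Filtering on F ≠ m leaves {(14, d, 16), (14, d, 20), (14, n, 16), (14, n, 20), (14, u, 16), (14, u, 20), (38, x, 11), (38, x, 21), (38, x, 24), (38, x, 25)}.
Filtering on F ≠ u leaves {(14, d, 16), (14, d, 20), (14, n, 16), (14, n, 20), (38, x, 11), (38, x, 21), (38, x, 24), (38, x, 25)}.
π[F, G, A]: project onto (F, G, A) → {(d, 14, 16), (d, 14, 20), (n, 14, 16), (n, 14, 20), (x, 38, 11), (x, 38, 21), (x, 38, 24), (x, 38, 25)}

{(d, 14, 16), (d, 14, 20), (n, 14, 16), (n, 14, 20), (x, 38, 11), (x, 38, 21), (x, 38, 24), (x, 38, 25)}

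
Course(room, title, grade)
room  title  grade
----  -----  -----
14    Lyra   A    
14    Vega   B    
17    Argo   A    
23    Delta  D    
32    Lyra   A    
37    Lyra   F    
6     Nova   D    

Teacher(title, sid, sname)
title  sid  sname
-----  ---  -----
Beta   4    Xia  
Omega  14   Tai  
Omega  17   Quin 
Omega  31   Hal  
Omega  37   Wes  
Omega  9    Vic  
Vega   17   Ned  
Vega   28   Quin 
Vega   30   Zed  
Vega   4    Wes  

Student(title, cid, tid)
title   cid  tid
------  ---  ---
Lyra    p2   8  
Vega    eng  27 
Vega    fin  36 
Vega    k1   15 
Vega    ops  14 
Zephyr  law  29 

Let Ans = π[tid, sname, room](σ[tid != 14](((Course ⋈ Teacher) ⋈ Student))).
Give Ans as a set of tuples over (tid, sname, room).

Course ⋈ Teacher (natural join on title): {(14, Vega, B, 17, Ned), (14, Vega, B, 28, Quin), (14, Vega, B, 30, Zed), (14, Vega, B, 4, Wes)}
(Course ⋈ Teacher) ⋈ Student (natural join on title): {(14, Vega, B, 17, Ned, eng, 27), (14, Vega, B, 17, Ned, fin, 36), (14, Vega, B, 17, Ned, k1, 15), (14, Vega, B, 17, Ned, ops, 14), (14, Vega, B, 28, Quin, eng, 27), (14, Vega, B, 28, Quin, fin, 36), (14, Vega, B, 28, Quin, k1, 15), (14, Vega, B, 28, Quin, ops, 14), (14, Vega, B, 30, Zed, eng, 27), (14, Vega, B, 30, Zed, fin, 36), (14, Vega, B, 30, Zed, k1, 15), (14, Vega, B, 30, Zed, ops, 14), (14, Vega, B, 4, Wes, eng, 27), (14, Vega, B, 4, Wes, fin, 36), (14, Vega, B, 4, Wes, k1, 15), (14, Vega, B, 4, Wes, ops, 14)}
Apply σ_{tid != 14}; surviving tuples: {(14, Vega, B, 17, Ned, eng, 27), (14, Vega, B, 17, Ned, fin, 36), (14, Vega, B, 17, Ned, k1, 15), (14, Vega, B, 28, Quin, eng, 27), (14, Vega, B, 28, Quin, fin, 36), (14, Vega, B, 28, Quin, k1, 15), (14, Vega, B, 30, Zed, eng, 27), (14, Vega, B, 30, Zed, fin, 36), (14, Vega, B, 30, Zed, k1, 15), (14, Vega, B, 4, Wes, eng, 27), (14, Vega, B, 4, Wes, fin, 36), (14, Vega, B, 4, Wes, k1, 15)}
π[tid, sname, room]: project onto (tid, sname, room) → {(15, Ned, 14), (15, Quin, 14), (15, Wes, 14), (15, Zed, 14), (27, Ned, 14), (27, Quin, 14), (27, Wes, 14), (27, Zed, 14), (36, Ned, 14), (36, Quin, 14), (36, Wes, 14), (36, Zed, 14)}

{(15, Ned, 14), (15, Quin, 14), (15, Wes, 14), (15, Zed, 14), (27, Ned, 14), (27, Quin, 14), (27, Wes, 14), (27, Zed, 14), (36, Ned, 14), (36, Quin, 14), (36, Wes, 14), (36, Zed, 14)}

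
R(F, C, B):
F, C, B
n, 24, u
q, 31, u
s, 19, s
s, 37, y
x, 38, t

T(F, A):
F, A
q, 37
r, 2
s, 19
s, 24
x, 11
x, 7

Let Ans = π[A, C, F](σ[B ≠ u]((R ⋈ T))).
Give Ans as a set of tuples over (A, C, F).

{(11, 38, x), (19, 19, s), (19, 37, s), (24, 19, s), (24, 37, s), (7, 38, x)}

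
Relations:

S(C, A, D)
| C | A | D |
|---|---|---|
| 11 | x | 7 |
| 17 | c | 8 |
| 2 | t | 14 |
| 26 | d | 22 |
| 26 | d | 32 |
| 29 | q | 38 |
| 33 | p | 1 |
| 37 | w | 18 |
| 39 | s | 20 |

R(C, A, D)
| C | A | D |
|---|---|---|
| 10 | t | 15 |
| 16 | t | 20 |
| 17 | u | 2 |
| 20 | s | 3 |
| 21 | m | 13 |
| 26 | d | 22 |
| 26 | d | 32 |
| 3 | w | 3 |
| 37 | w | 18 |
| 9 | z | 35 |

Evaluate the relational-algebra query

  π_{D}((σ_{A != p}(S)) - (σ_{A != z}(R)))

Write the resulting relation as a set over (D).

{14, 20, 38, 7, 8}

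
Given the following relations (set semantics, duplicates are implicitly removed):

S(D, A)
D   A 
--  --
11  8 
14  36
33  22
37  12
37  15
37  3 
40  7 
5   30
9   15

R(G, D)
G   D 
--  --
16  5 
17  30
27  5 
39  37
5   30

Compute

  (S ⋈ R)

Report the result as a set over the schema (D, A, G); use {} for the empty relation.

{(37, 12, 39), (37, 15, 39), (37, 3, 39), (5, 30, 16), (5, 30, 27)}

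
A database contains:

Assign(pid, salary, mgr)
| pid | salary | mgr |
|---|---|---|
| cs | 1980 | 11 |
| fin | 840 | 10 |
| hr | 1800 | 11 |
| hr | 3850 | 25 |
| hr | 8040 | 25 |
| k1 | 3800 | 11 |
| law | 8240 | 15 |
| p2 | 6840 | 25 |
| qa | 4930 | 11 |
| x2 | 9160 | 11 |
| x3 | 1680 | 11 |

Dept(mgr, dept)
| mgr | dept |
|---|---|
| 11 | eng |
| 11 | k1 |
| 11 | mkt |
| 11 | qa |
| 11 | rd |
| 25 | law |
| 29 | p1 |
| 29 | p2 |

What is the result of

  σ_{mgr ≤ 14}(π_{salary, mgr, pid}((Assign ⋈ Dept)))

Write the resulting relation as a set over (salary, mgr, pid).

{(1680, 11, x3), (1800, 11, hr), (1980, 11, cs), (3800, 11, k1), (4930, 11, qa), (9160, 11, x2)}

Joining Assign and Dept on mgr yields {(cs, 1980, 11, eng), (cs, 1980, 11, k1), (cs, 1980, 11, mkt), (cs, 1980, 11, qa), (cs, 1980, 11, rd), (hr, 1800, 11, eng), (hr, 1800, 11, k1), (hr, 1800, 11, mkt), (hr, 1800, 11, qa), (hr, 1800, 11, rd), (hr, 3850, 25, law), (hr, 8040, 25, law), (k1, 3800, 11, eng), (k1, 3800, 11, k1), (k1, 3800, 11, mkt), (k1, 3800, 11, qa), (k1, 3800, 11, rd), (p2, 6840, 25, law), (qa, 4930, 11, eng), (qa, 4930, 11, k1), (qa, 4930, 11, mkt), (qa, 4930, 11, qa), (qa, 4930, 11, rd), (x2, 9160, 11, eng), (x2, 9160, 11, k1), (x2, 9160, 11, mkt), (x2, 9160, 11, qa), (x2, 9160, 11, rd), (x3, 1680, 11, eng), (x3, 1680, 11, k1), (x3, 1680, 11, mkt), (x3, 1680, 11, qa), (x3, 1680, 11, rd)}.
π_{salary, mgr, pid} gives {(1680, 11, x3), (1800, 11, hr), (1980, 11, cs), (3800, 11, k1), (3850, 25, hr), (4930, 11, qa), (6840, 25, p2), (8040, 25, hr), (9160, 11, x2)} (24 duplicate(s) eliminated).
Apply σ_{mgr ≤ 14}; surviving tuples: {(1680, 11, x3), (1800, 11, hr), (1980, 11, cs), (3800, 11, k1), (4930, 11, qa), (9160, 11, x2)}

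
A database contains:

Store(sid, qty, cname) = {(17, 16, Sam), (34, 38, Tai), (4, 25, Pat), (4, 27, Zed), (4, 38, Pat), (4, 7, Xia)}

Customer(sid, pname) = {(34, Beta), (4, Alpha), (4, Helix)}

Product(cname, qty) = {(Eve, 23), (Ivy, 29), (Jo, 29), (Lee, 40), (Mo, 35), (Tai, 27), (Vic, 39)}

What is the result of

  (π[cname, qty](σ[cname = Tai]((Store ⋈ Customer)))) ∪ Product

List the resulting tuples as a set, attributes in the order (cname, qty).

{(Eve, 23), (Ivy, 29), (Jo, 29), (Lee, 40), (Mo, 35), (Tai, 27), (Tai, 38), (Vic, 39)}

Natural join on sid: {(34, 38, Tai, Beta), (4, 25, Pat, Alpha), (4, 25, Pat, Helix), (4, 27, Zed, Alpha), (4, 27, Zed, Helix), (4, 38, Pat, Alpha), (4, 38, Pat, Helix), (4, 7, Xia, Alpha), (4, 7, Xia, Helix)}
Selection cname = Tai: {(34, 38, Tai, Beta)}
Projecting to cname, qty: {(Tai, 38)}
Set union of the two operands is {(Eve, 23), (Ivy, 29), (Jo, 29), (Lee, 40), (Mo, 35), (Tai, 27), (Tai, 38), (Vic, 39)}.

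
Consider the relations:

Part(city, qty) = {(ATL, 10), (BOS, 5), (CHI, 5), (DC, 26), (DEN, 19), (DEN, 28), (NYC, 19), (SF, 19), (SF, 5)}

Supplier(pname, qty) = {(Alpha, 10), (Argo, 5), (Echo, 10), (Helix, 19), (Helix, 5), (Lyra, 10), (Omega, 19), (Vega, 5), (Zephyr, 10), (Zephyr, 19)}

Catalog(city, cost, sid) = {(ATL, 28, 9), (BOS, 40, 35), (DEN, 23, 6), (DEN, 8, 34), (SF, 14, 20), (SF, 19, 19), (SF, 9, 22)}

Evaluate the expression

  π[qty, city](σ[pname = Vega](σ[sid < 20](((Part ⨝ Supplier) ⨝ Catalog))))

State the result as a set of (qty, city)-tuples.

{(5, SF)}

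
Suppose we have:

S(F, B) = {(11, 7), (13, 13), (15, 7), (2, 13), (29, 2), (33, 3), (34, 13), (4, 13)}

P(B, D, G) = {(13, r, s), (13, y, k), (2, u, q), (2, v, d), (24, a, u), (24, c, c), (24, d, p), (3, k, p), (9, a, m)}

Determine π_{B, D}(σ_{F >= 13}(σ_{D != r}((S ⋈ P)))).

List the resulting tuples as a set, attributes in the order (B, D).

S ⋈ P (natural join on B): {(13, 13, r, s), (13, 13, y, k), (2, 13, r, s), (2, 13, y, k), (29, 2, u, q), (29, 2, v, d), (33, 3, k, p), (34, 13, r, s), (34, 13, y, k), (4, 13, r, s), (4, 13, y, k)}
σ[D != r]: keep tuples satisfying D != r → {(13, 13, y, k), (2, 13, y, k), (29, 2, u, q), (29, 2, v, d), (33, 3, k, p), (34, 13, y, k), (4, 13, y, k)}
σ[F >= 13]: keep tuples satisfying F >= 13 → {(13, 13, y, k), (29, 2, u, q), (29, 2, v, d), (33, 3, k, p), (34, 13, y, k)}
π_{B, D} gives {(13, y), (2, u), (2, v), (3, k)} (1 duplicate(s) eliminated).

{(13, y), (2, u), (2, v), (3, k)}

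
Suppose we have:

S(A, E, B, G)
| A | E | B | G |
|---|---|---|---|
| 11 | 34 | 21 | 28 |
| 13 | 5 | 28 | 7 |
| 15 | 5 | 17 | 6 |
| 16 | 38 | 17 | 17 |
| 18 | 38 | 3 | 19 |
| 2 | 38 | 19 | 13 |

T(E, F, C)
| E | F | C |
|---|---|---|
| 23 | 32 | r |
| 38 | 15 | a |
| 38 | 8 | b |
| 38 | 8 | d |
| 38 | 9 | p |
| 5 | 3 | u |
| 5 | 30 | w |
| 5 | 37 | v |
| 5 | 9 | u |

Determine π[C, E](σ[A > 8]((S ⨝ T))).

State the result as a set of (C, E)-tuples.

Joining S and T on E yields {(13, 5, 28, 7, 3, u), (13, 5, 28, 7, 30, w), (13, 5, 28, 7, 37, v), (13, 5, 28, 7, 9, u), (15, 5, 17, 6, 3, u), (15, 5, 17, 6, 30, w), (15, 5, 17, 6, 37, v), (15, 5, 17, 6, 9, u), (16, 38, 17, 17, 15, a), (16, 38, 17, 17, 8, b), (16, 38, 17, 17, 8, d), (16, 38, 17, 17, 9, p), (18, 38, 3, 19, 15, a), (18, 38, 3, 19, 8, b), (18, 38, 3, 19, 8, d), (18, 38, 3, 19, 9, p), (2, 38, 19, 13, 15, a), (2, 38, 19, 13, 8, b), (2, 38, 19, 13, 8, d), (2, 38, 19, 13, 9, p)}.
Apply σ_{A > 8}; surviving tuples: {(13, 5, 28, 7, 3, u), (13, 5, 28, 7, 30, w), (13, 5, 28, 7, 37, v), (13, 5, 28, 7, 9, u), (15, 5, 17, 6, 3, u), (15, 5, 17, 6, 30, w), (15, 5, 17, 6, 37, v), (15, 5, 17, 6, 9, u), (16, 38, 17, 17, 15, a), (16, 38, 17, 17, 8, b), (16, 38, 17, 17, 8, d), (16, 38, 17, 17, 9, p), (18, 38, 3, 19, 15, a), (18, 38, 3, 19, 8, b), (18, 38, 3, 19, 8, d), (18, 38, 3, 19, 9, p)}
π_{C, E} gives {(a, 38), (b, 38), (d, 38), (p, 38), (u, 5), (v, 5), (w, 5)} (9 duplicate(s) eliminated).

{(a, 38), (b, 38), (d, 38), (p, 38), (u, 5), (v, 5), (w, 5)}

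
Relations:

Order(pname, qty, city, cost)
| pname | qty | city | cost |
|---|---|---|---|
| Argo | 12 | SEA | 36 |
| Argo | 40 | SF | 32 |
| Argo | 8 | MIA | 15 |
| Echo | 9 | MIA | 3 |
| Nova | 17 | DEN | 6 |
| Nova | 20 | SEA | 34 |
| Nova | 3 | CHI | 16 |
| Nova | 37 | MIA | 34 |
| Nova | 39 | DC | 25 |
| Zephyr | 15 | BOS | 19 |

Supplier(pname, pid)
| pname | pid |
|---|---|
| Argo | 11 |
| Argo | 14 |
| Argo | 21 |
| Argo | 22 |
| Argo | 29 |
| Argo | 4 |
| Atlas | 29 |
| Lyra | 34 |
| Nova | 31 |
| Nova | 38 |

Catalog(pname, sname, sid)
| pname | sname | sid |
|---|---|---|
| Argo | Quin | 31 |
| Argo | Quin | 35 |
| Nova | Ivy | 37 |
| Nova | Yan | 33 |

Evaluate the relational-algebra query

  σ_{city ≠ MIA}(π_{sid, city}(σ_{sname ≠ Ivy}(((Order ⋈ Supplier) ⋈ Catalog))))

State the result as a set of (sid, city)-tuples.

{(31, SEA), (31, SF), (33, CHI), (33, DC), (33, DEN), (33, SEA), (35, SEA), (35, SF)}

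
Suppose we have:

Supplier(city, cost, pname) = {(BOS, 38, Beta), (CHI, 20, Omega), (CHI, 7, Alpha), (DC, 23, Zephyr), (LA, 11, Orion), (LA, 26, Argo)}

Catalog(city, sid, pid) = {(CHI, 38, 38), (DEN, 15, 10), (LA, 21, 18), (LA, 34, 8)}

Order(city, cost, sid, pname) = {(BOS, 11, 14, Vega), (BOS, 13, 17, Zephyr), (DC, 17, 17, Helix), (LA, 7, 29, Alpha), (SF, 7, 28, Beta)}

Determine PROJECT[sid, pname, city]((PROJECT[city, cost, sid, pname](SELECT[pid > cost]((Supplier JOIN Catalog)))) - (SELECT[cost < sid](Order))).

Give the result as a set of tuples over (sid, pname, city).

{(21, Orion, LA), (38, Alpha, CHI), (38, Omega, CHI)}

Natural join on city: {(CHI, 20, Omega, 38, 38), (CHI, 7, Alpha, 38, 38), (LA, 11, Orion, 21, 18), (LA, 11, Orion, 34, 8), (LA, 26, Argo, 21, 18), (LA, 26, Argo, 34, 8)}
Selection pid > cost: {(CHI, 20, Omega, 38, 38), (CHI, 7, Alpha, 38, 38), (LA, 11, Orion, 21, 18)}
Keep only column(s) city, cost, sid, pname: {(CHI, 20, 38, Omega), (CHI, 7, 38, Alpha), (LA, 11, 21, Orion)}
Selection cost < sid: {(BOS, 11, 14, Vega), (BOS, 13, 17, Zephyr), (LA, 7, 29, Alpha), (SF, 7, 28, Beta)}
Difference: {(CHI, 20, 38, Omega), (CHI, 7, 38, Alpha), (LA, 11, 21, Orion)} with {(BOS, 11, 14, Vega), (BOS, 13, 17, Zephyr), (LA, 7, 29, Alpha), (SF, 7, 28, Beta)} → {(CHI, 20, 38, Omega), (CHI, 7, 38, Alpha), (LA, 11, 21, Orion)}
Keep only column(s) sid, pname, city: {(21, Orion, LA), (38, Alpha, CHI), (38, Omega, CHI)}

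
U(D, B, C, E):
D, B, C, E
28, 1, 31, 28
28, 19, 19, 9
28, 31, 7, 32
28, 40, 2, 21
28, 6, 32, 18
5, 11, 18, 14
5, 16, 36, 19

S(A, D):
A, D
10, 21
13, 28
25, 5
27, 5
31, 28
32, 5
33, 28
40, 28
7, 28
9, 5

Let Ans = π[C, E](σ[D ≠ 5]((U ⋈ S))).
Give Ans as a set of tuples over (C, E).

Natural join on D: {(28, 1, 31, 28, 13), (28, 1, 31, 28, 31), (28, 1, 31, 28, 33), (28, 1, 31, 28, 40), (28, 1, 31, 28, 7), (28, 19, 19, 9, 13), (28, 19, 19, 9, 31), (28, 19, 19, 9, 33), (28, 19, 19, 9, 40), (28, 19, 19, 9, 7), (28, 31, 7, 32, 13), (28, 31, 7, 32, 31), (28, 31, 7, 32, 33), (28, 31, 7, 32, 40), (28, 31, 7, 32, 7), (28, 40, 2, 21, 13), (28, 40, 2, 21, 31), (28, 40, 2, 21, 33), (28, 40, 2, 21, 40), (28, 40, 2, 21, 7), (28, 6, 32, 18, 13), (28, 6, 32, 18, 31), (28, 6, 32, 18, 33), (28, 6, 32, 18, 40), (28, 6, 32, 18, 7), (5, 11, 18, 14, 25), (5, 11, 18, 14, 27), (5, 11, 18, 14, 32), (5, 11, 18, 14, 9), (5, 16, 36, 19, 25), (5, 16, 36, 19, 27), (5, 16, 36, 19, 32), (5, 16, 36, 19, 9)}
Apply σ_{D ≠ 5}; surviving tuples: {(28, 1, 31, 28, 13), (28, 1, 31, 28, 31), (28, 1, 31, 28, 33), (28, 1, 31, 28, 40), (28, 1, 31, 28, 7), (28, 19, 19, 9, 13), (28, 19, 19, 9, 31), (28, 19, 19, 9, 33), (28, 19, 19, 9, 40), (28, 19, 19, 9, 7), (28, 31, 7, 32, 13), (28, 31, 7, 32, 31), (28, 31, 7, 32, 33), (28, 31, 7, 32, 40), (28, 31, 7, 32, 7), (28, 40, 2, 21, 13), (28, 40, 2, 21, 31), (28, 40, 2, 21, 33), (28, 40, 2, 21, 40), (28, 40, 2, 21, 7), (28, 6, 32, 18, 13), (28, 6, 32, 18, 31), (28, 6, 32, 18, 33), (28, 6, 32, 18, 40), (28, 6, 32, 18, 7)}
Projecting to C, E (20 duplicate(s) eliminated): {(19, 9), (2, 21), (31, 28), (32, 18), (7, 32)}

{(19, 9), (2, 21), (31, 28), (32, 18), (7, 32)}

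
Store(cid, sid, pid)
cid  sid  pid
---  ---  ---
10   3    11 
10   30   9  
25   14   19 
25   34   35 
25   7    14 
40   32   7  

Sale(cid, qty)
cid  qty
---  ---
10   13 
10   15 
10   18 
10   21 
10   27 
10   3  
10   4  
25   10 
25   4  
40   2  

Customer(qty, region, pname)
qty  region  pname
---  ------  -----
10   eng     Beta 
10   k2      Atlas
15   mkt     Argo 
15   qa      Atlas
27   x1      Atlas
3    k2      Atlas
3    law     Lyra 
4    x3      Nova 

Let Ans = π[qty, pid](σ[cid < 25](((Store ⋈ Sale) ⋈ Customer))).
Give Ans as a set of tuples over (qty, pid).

{(15, 11), (15, 9), (27, 11), (27, 9), (3, 11), (3, 9), (4, 11), (4, 9)}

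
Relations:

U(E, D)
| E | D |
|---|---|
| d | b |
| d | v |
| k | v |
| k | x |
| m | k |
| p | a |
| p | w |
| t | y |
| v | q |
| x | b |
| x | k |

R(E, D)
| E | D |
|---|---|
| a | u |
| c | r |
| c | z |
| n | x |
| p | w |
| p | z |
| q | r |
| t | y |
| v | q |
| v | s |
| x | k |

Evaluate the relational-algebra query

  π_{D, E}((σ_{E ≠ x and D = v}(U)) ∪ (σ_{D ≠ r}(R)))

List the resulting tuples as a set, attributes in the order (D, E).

{(k, x), (q, v), (s, v), (u, a), (v, d), (v, k), (w, p), (x, n), (y, t), (z, c), (z, p)}

Apply σ_{E ≠ x and D = v}; surviving tuples: {(d, v), (k, v)}
Apply σ_{D ≠ r}; surviving tuples: {(a, u), (c, z), (n, x), (p, w), (p, z), (t, y), (v, q), (v, s), (x, k)}
Set union of the two operands is {(a, u), (c, z), (d, v), (k, v), (n, x), (p, w), (p, z), (t, y), (v, q), (v, s), (x, k)}.
Projecting to D, E: {(k, x), (q, v), (s, v), (u, a), (v, d), (v, k), (w, p), (x, n), (y, t), (z, c), (z, p)}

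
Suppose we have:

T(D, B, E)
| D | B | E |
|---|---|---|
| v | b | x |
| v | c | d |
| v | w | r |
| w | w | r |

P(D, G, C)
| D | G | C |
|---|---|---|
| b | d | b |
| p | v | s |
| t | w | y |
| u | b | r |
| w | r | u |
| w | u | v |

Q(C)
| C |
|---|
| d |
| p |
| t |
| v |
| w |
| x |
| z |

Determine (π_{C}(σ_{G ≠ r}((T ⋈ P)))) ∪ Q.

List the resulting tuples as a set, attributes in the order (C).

{d, p, t, v, w, x, z}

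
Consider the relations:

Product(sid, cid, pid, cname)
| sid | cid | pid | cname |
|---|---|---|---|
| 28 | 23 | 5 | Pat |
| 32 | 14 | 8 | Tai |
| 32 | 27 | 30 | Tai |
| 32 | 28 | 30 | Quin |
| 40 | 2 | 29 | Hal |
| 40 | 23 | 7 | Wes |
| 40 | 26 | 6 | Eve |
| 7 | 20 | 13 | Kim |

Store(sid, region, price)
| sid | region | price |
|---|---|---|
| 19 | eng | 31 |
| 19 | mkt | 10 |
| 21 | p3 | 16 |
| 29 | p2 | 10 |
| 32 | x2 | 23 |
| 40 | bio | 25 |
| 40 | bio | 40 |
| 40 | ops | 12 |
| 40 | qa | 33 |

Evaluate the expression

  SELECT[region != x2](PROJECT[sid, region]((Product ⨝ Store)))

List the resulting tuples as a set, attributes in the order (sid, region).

Natural join on sid: {(32, 14, 8, Tai, x2, 23), (32, 27, 30, Tai, x2, 23), (32, 28, 30, Quin, x2, 23), (40, 2, 29, Hal, bio, 25), (40, 2, 29, Hal, bio, 40), (40, 2, 29, Hal, ops, 12), (40, 2, 29, Hal, qa, 33), (40, 23, 7, Wes, bio, 25), (40, 23, 7, Wes, bio, 40), (40, 23, 7, Wes, ops, 12), (40, 23, 7, Wes, qa, 33), (40, 26, 6, Eve, bio, 25), (40, 26, 6, Eve, bio, 40), (40, 26, 6, Eve, ops, 12), (40, 26, 6, Eve, qa, 33)}
Keep only column(s) sid, region (11 duplicate(s) eliminated): {(32, x2), (40, bio), (40, ops), (40, qa)}
Selection region != x2: {(40, bio), (40, ops), (40, qa)}

{(40, bio), (40, ops), (40, qa)}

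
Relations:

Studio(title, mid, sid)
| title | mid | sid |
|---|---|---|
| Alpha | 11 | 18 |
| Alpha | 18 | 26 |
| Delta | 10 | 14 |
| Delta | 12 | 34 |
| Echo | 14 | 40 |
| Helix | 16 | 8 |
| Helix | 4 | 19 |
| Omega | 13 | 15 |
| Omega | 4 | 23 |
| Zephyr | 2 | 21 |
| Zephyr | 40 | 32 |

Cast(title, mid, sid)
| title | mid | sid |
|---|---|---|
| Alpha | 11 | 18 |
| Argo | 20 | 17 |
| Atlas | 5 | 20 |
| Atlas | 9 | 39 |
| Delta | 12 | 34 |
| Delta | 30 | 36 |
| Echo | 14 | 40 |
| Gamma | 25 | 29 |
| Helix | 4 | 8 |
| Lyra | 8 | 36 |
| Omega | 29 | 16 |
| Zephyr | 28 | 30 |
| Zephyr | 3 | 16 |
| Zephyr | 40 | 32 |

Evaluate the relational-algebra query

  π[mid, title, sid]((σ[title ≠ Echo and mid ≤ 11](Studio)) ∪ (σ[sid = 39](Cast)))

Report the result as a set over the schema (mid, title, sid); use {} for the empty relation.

{(10, Delta, 14), (11, Alpha, 18), (2, Zephyr, 21), (4, Helix, 19), (4, Omega, 23), (9, Atlas, 39)}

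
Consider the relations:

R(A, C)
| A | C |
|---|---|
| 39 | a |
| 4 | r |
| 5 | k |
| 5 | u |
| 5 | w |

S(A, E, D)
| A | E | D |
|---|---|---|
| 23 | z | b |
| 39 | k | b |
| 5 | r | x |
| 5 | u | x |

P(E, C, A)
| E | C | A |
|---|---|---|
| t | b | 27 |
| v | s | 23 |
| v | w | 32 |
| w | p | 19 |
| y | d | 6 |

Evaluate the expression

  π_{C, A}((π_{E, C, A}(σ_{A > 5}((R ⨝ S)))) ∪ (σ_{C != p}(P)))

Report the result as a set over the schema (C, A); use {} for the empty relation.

Natural join on A: {(39, a, k, b), (5, k, r, x), (5, k, u, x), (5, u, r, x), (5, u, u, x), (5, w, r, x), (5, w, u, x)}
Filtering on A > 5 leaves {(39, a, k, b)}.
Keep only column(s) E, C, A: {(k, a, 39)}
Filtering on C != p leaves {(t, b, 27), (v, s, 23), (v, w, 32), (y, d, 6)}.
Set union of the two operands is {(k, a, 39), (t, b, 27), (v, s, 23), (v, w, 32), (y, d, 6)}.
Keep only column(s) C, A: {(a, 39), (b, 27), (d, 6), (s, 23), (w, 32)}

{(a, 39), (b, 27), (d, 6), (s, 23), (w, 32)}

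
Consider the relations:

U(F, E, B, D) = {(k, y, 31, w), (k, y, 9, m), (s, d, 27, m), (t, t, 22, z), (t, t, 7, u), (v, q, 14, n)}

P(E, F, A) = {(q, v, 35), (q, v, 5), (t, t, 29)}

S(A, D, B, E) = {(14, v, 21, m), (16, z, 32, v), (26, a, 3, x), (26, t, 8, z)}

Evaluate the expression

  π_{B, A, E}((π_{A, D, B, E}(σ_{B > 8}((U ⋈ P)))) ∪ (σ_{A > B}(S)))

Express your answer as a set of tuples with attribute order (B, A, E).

U ⋈ P (natural join on F, E): {(t, t, 22, z, 29), (t, t, 7, u, 29), (v, q, 14, n, 35), (v, q, 14, n, 5)}
Selection B > 8: {(t, t, 22, z, 29), (v, q, 14, n, 35), (v, q, 14, n, 5)}
π[A, D, B, E]: project onto (A, D, B, E) → {(29, z, 22, t), (35, n, 14, q), (5, n, 14, q)}
Selection A > B: {(26, a, 3, x), (26, t, 8, z)}
Taking the union: {(26, a, 3, x), (26, t, 8, z), (29, z, 22, t), (35, n, 14, q), (5, n, 14, q)}
π[B, A, E]: project onto (B, A, E) → {(14, 35, q), (14, 5, q), (22, 29, t), (3, 26, x), (8, 26, z)}

{(14, 35, q), (14, 5, q), (22, 29, t), (3, 26, x), (8, 26, z)}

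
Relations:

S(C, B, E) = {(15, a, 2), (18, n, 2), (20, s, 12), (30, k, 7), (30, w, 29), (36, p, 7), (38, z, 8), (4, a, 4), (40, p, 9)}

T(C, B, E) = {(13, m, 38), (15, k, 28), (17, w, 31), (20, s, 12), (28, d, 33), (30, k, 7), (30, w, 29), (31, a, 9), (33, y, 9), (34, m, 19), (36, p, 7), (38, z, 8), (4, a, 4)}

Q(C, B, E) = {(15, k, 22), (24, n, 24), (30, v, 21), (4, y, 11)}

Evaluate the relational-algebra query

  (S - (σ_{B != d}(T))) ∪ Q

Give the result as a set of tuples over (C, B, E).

{(15, a, 2), (15, k, 22), (18, n, 2), (24, n, 24), (30, v, 21), (4, y, 11), (40, p, 9)}

Apply σ_{B != d}; surviving tuples: {(13, m, 38), (15, k, 28), (17, w, 31), (20, s, 12), (30, k, 7), (30, w, 29), (31, a, 9), (33, y, 9), (34, m, 19), (36, p, 7), (38, z, 8), (4, a, 4)}
Set difference of the two operands is {(15, a, 2), (18, n, 2), (40, p, 9)}.
Set union of the two operands is {(15, a, 2), (15, k, 22), (18, n, 2), (24, n, 24), (30, v, 21), (4, y, 11), (40, p, 9)}.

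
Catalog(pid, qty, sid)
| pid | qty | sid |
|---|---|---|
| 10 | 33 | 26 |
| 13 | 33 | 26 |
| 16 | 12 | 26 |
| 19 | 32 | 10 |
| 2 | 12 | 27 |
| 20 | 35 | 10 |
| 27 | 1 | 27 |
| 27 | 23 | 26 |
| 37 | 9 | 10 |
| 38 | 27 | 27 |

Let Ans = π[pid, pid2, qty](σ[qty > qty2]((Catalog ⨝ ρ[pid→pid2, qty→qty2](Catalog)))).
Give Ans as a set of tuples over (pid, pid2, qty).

{(10, 16, 33), (10, 27, 33), (13, 16, 33), (13, 27, 33), (19, 37, 32), (2, 27, 12), (20, 19, 35), (20, 37, 35), (27, 16, 23), (38, 2, 27), (38, 27, 27)}

ρ[pid→pid2, qty→qty2]: schema becomes (pid2, qty2, sid); tuples unchanged.
Catalog ⋈ ρ[pid→pid2, qty→qty2](Catalog) (natural join on sid): {(10, 33, 26, 10, 33), (10, 33, 26, 13, 33), (10, 33, 26, 16, 12), (10, 33, 26, 27, 23), (13, 33, 26, 10, 33), (13, 33, 26, 13, 33), (13, 33, 26, 16, 12), (13, 33, 26, 27, 23), (16, 12, 26, 10, 33), (16, 12, 26, 13, 33), (16, 12, 26, 16, 12), (16, 12, 26, 27, 23), (19, 32, 10, 19, 32), (19, 32, 10, 20, 35), (19, 32, 10, 37, 9), (2, 12, 27, 2, 12), (2, 12, 27, 27, 1), (2, 12, 27, 38, 27), (20, 35, 10, 19, 32), (20, 35, 10, 20, 35), (20, 35, 10, 37, 9), (27, 1, 27, 2, 12), (27, 1, 27, 27, 1), (27, 1, 27, 38, 27), (27, 23, 26, 10, 33), (27, 23, 26, 13, 33), (27, 23, 26, 16, 12), (27, 23, 26, 27, 23), (37, 9, 10, 19, 32), (37, 9, 10, 20, 35), (37, 9, 10, 37, 9), (38, 27, 27, 2, 12), (38, 27, 27, 27, 1), (38, 27, 27, 38, 27)}
Apply σ_{qty > qty2}; surviving tuples: {(10, 33, 26, 16, 12), (10, 33, 26, 27, 23), (13, 33, 26, 16, 12), (13, 33, 26, 27, 23), (19, 32, 10, 37, 9), (2, 12, 27, 27, 1), (20, 35, 10, 19, 32), (20, 35, 10, 37, 9), (27, 23, 26, 16, 12), (38, 27, 27, 2, 12), (38, 27, 27, 27, 1)}
π[pid, pid2, qty]: project onto (pid, pid2, qty) → {(10, 16, 33), (10, 27, 33), (13, 16, 33), (13, 27, 33), (19, 37, 32), (2, 27, 12), (20, 19, 35), (20, 37, 35), (27, 16, 23), (38, 2, 27), (38, 27, 27)}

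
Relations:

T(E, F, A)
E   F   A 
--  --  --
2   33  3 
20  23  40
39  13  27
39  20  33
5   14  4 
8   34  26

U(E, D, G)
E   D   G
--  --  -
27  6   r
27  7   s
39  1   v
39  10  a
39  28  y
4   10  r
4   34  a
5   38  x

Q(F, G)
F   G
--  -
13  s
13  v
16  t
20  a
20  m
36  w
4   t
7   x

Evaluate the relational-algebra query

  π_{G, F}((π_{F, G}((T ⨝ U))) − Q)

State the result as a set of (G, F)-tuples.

{(a, 13), (v, 20), (x, 14), (y, 13), (y, 20)}

Natural join on E: {(39, 13, 27, 1, v), (39, 13, 27, 10, a), (39, 13, 27, 28, y), (39, 20, 33, 1, v), (39, 20, 33, 10, a), (39, 20, 33, 28, y), (5, 14, 4, 38, x)}
π_{F, G} gives {(13, a), (13, v), (13, y), (14, x), (20, a), (20, v), (20, y)}.
Difference: {(13, a), (13, v), (13, y), (14, x), (20, a), (20, v), (20, y)} with {(13, s), (13, v), (16, t), (20, a), (20, m), (36, w), (4, t), (7, x)} → {(13, a), (13, y), (14, x), (20, v), (20, y)}
π_{G, F} gives {(a, 13), (v, 20), (x, 14), (y, 13), (y, 20)}.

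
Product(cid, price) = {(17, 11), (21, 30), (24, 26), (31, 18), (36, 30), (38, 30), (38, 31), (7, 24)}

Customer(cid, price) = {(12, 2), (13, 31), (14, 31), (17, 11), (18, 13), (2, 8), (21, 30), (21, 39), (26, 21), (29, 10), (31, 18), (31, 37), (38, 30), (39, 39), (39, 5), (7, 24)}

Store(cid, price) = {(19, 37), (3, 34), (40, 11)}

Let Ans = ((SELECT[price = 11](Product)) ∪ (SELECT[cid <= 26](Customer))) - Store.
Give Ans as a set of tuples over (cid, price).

{(12, 2), (13, 31), (14, 31), (17, 11), (18, 13), (2, 8), (21, 30), (21, 39), (26, 21), (7, 24)}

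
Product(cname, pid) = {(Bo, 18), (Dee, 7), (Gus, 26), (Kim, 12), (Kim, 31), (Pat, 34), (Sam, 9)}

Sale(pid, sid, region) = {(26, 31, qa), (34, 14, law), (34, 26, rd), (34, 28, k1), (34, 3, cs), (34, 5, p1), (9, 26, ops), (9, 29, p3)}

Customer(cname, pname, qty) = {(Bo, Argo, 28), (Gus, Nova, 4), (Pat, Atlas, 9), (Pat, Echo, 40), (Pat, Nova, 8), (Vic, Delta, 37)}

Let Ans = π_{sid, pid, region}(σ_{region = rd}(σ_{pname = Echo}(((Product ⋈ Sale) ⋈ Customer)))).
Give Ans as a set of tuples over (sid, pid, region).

{(26, 34, rd)}

Joining Product and Sale on pid yields {(Gus, 26, 31, qa), (Pat, 34, 14, law), (Pat, 34, 26, rd), (Pat, 34, 28, k1), (Pat, 34, 3, cs), (Pat, 34, 5, p1), (Sam, 9, 26, ops), (Sam, 9, 29, p3)}.
Joining (Product ⋈ Sale) and Customer on cname yields {(Gus, 26, 31, qa, Nova, 4), (Pat, 34, 14, law, Atlas, 9), (Pat, 34, 14, law, Echo, 40), (Pat, 34, 14, law, Nova, 8), (Pat, 34, 26, rd, Atlas, 9), (Pat, 34, 26, rd, Echo, 40), (Pat, 34, 26, rd, Nova, 8), (Pat, 34, 28, k1, Atlas, 9), (Pat, 34, 28, k1, Echo, 40), (Pat, 34, 28, k1, Nova, 8), (Pat, 34, 3, cs, Atlas, 9), (Pat, 34, 3, cs, Echo, 40), (Pat, 34, 3, cs, Nova, 8), (Pat, 34, 5, p1, Atlas, 9), (Pat, 34, 5, p1, Echo, 40), (Pat, 34, 5, p1, Nova, 8)}.
Selection pname = Echo: {(Pat, 34, 14, law, Echo, 40), (Pat, 34, 26, rd, Echo, 40), (Pat, 34, 28, k1, Echo, 40), (Pat, 34, 3, cs, Echo, 40), (Pat, 34, 5, p1, Echo, 40)}
Selection region = rd: {(Pat, 34, 26, rd, Echo, 40)}
Projecting to sid, pid, region: {(26, 34, rd)}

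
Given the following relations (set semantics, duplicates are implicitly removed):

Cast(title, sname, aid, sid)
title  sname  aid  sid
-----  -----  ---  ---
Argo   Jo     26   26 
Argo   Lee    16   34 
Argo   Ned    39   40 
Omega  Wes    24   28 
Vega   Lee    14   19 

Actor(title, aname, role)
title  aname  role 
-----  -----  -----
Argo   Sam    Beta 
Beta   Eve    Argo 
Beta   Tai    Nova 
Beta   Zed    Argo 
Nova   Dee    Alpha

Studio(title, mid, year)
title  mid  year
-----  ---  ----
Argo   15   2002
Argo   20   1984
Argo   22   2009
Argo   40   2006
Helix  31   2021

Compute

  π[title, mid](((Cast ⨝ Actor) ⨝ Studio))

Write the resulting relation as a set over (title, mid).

Natural join on title: {(Argo, Jo, 26, 26, Sam, Beta), (Argo, Lee, 16, 34, Sam, Beta), (Argo, Ned, 39, 40, Sam, Beta)}
Natural join on title: {(Argo, Jo, 26, 26, Sam, Beta, 15, 2002), (Argo, Jo, 26, 26, Sam, Beta, 20, 1984), (Argo, Jo, 26, 26, Sam, Beta, 22, 2009), (Argo, Jo, 26, 26, Sam, Beta, 40, 2006), (Argo, Lee, 16, 34, Sam, Beta, 15, 2002), (Argo, Lee, 16, 34, Sam, Beta, 20, 1984), (Argo, Lee, 16, 34, Sam, Beta, 22, 2009), (Argo, Lee, 16, 34, Sam, Beta, 40, 2006), (Argo, Ned, 39, 40, Sam, Beta, 15, 2002), (Argo, Ned, 39, 40, Sam, Beta, 20, 1984), (Argo, Ned, 39, 40, Sam, Beta, 22, 2009), (Argo, Ned, 39, 40, Sam, Beta, 40, 2006)}
π_{title, mid} gives {(Argo, 15), (Argo, 20), (Argo, 22), (Argo, 40)} (8 duplicate(s) eliminated).

{(Argo, 15), (Argo, 20), (Argo, 22), (Argo, 40)}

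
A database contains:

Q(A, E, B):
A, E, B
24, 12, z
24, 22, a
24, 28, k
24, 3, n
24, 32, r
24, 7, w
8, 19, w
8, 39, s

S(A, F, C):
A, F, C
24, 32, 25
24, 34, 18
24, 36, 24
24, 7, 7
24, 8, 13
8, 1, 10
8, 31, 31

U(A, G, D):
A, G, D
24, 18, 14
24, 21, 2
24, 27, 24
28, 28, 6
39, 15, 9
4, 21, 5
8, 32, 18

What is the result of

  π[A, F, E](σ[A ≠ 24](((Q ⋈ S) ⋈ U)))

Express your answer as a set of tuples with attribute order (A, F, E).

{(8, 1, 19), (8, 1, 39), (8, 31, 19), (8, 31, 39)}

Q ⋈ S (natural join on A): {(24, 12, z, 32, 25), (24, 12, z, 34, 18), (24, 12, z, 36, 24), (24, 12, z, 7, 7), (24, 12, z, 8, 13), (24, 22, a, 32, 25), (24, 22, a, 34, 18), (24, 22, a, 36, 24), (24, 22, a, 7, 7), (24, 22, a, 8, 13), (24, 28, k, 32, 25), (24, 28, k, 34, 18), (24, 28, k, 36, 24), (24, 28, k, 7, 7), (24, 28, k, 8, 13), (24, 3, n, 32, 25), (24, 3, n, 34, 18), (24, 3, n, 36, 24), (24, 3, n, 7, 7), (24, 3, n, 8, 13), (24, 32, r, 32, 25), (24, 32, r, 34, 18), (24, 32, r, 36, 24), (24, 32, r, 7, 7), (24, 32, r, 8, 13), (24, 7, w, 32, 25), (24, 7, w, 34, 18), (24, 7, w, 36, 24), (24, 7, w, 7, 7), (24, 7, w, 8, 13), (8, 19, w, 1, 10), (8, 19, w, 31, 31), (8, 39, s, 1, 10), (8, 39, s, 31, 31)}
(Q ⋈ S) ⋈ U (natural join on A): {(24, 12, z, 32, 25, 18, 14), (24, 12, z, 32, 25, 21, 2), (24, 12, z, 32, 25, 27, 24), (24, 12, z, 34, 18, 18, 14), (24, 12, z, 34, 18, 21, 2), (24, 12, z, 34, 18, 27, 24), (24, 12, z, 36, 24, 18, 14), (24, 12, z, 36, 24, 21, 2), (24, 12, z, 36, 24, 27, 24), (24, 12, z, 7, 7, 18, 14), (24, 12, z, 7, 7, 21, 2), (24, 12, z, 7, 7, 27, 24), (24, 12, z, 8, 13, 18, 14), (24, 12, z, 8, 13, 21, 2), (24, 12, z, 8, 13, 27, 24), (24, 22, a, 32, 25, 18, 14), (24, 22, a, 32, 25, 21, 2), (24, 22, a, 32, 25, 27, 24), (24, 22, a, 34, 18, 18, 14), (24, 22, a, 34, 18, 21, 2), (24, 22, a, 34, 18, 27, 24), (24, 22, a, 36, 24, 18, 14), (24, 22, a, 36, 24, 21, 2), (24, 22, a, 36, 24, 27, 24), (24, 22, a, 7, 7, 18, 14), (24, 22, a, 7, 7, 21, 2), (24, 22, a, 7, 7, 27, 24), (24, 22, a, 8, 13, 18, 14), (24, 22, a, 8, 13, 21, 2), (24, 22, a, 8, 13, 27, 24), (24, 28, k, 32, 25, 18, 14), (24, 28, k, 32, 25, 21, 2), (24, 28, k, 32, 25, 27, 24), (24, 28, k, 34, 18, 18, 14), (24, 28, k, 34, 18, 21, 2), (24, 28, k, 34, 18, 27, 24), (24, 28, k, 36, 24, 18, 14), (24, 28, k, 36, 24, 21, 2), (24, 28, k, 36, 24, 27, 24), (24, 28, k, 7, 7, 18, 14), (24, 28, k, 7, 7, 21, 2), (24, 28, k, 7, 7, 27, 24), (24, 28, k, 8, 13, 18, 14), (24, 28, k, 8, 13, 21, 2), (24, 28, k, 8, 13, 27, 24), (24, 3, n, 32, 25, 18, 14), (24, 3, n, 32, 25, 21, 2), (24, 3, n, 32, 25, 27, 24), (24, 3, n, 34, 18, 18, 14), (24, 3, n, 34, 18, 21, 2), (24, 3, n, 34, 18, 27, 24), (24, 3, n, 36, 24, 18, 14), (24, 3, n, 36, 24, 21, 2), (24, 3, n, 36, 24, 27, 24), (24, 3, n, 7, 7, 18, 14), (24, 3, n, 7, 7, 21, 2), (24, 3, n, 7, 7, 27, 24), (24, 3, n, 8, 13, 18, 14), (24, 3, n, 8, 13, 21, 2), (24, 3, n, 8, 13, 27, 24), (24, 32, r, 32, 25, 18, 14), (24, 32, r, 32, 25, 21, 2), (24, 32, r, 32, 25, 27, 24), (24, 32, r, 34, 18, 18, 14), (24, 32, r, 34, 18, 21, 2), (24, 32, r, 34, 18, 27, 24), (24, 32, r, 36, 24, 18, 14), (24, 32, r, 36, 24, 21, 2), (24, 32, r, 36, 24, 27, 24), (24, 32, r, 7, 7, 18, 14), (24, 32, r, 7, 7, 21, 2), (24, 32, r, 7, 7, 27, 24), (24, 32, r, 8, 13, 18, 14), (24, 32, r, 8, 13, 21, 2), (24, 32, r, 8, 13, 27, 24), (24, 7, w, 32, 25, 18, 14), (24, 7, w, 32, 25, 21, 2), (24, 7, w, 32, 25, 27, 24), (24, 7, w, 34, 18, 18, 14), (24, 7, w, 34, 18, 21, 2), (24, 7, w, 34, 18, 27, 24), (24, 7, w, 36, 24, 18, 14), (24, 7, w, 36, 24, 21, 2), (24, 7, w, 36, 24, 27, 24), (24, 7, w, 7, 7, 18, 14), (24, 7, w, 7, 7, 21, 2), (24, 7, w, 7, 7, 27, 24), (24, 7, w, 8, 13, 18, 14), (24, 7, w, 8, 13, 21, 2), (24, 7, w, 8, 13, 27, 24), (8, 19, w, 1, 10, 32, 18), (8, 19, w, 31, 31, 32, 18), (8, 39, s, 1, 10, 32, 18), (8, 39, s, 31, 31, 32, 18)}
Selection A ≠ 24: {(8, 19, w, 1, 10, 32, 18), (8, 19, w, 31, 31, 32, 18), (8, 39, s, 1, 10, 32, 18), (8, 39, s, 31, 31, 32, 18)}
π_{A, F, E} gives {(8, 1, 19), (8, 1, 39), (8, 31, 19), (8, 31, 39)}.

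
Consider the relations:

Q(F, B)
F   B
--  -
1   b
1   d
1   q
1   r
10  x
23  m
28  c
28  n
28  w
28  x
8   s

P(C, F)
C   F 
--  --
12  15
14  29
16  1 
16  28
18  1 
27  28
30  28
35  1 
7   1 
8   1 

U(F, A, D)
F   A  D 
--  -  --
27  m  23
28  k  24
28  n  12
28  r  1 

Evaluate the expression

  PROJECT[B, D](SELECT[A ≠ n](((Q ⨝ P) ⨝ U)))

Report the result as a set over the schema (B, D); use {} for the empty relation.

Q ⋈ P (natural join on F): {(1, b, 16), (1, b, 18), (1, b, 35), (1, b, 7), (1, b, 8), (1, d, 16), (1, d, 18), (1, d, 35), (1, d, 7), (1, d, 8), (1, q, 16), (1, q, 18), (1, q, 35), (1, q, 7), (1, q, 8), (1, r, 16), (1, r, 18), (1, r, 35), (1, r, 7), (1, r, 8), (28, c, 16), (28, c, 27), (28, c, 30), (28, n, 16), (28, n, 27), (28, n, 30), (28, w, 16), (28, w, 27), (28, w, 30), (28, x, 16), (28, x, 27), (28, x, 30)}
(Q ⨝ P) ⋈ U (natural join on F): {(28, c, 16, k, 24), (28, c, 16, n, 12), (28, c, 16, r, 1), (28, c, 27, k, 24), (28, c, 27, n, 12), (28, c, 27, r, 1), (28, c, 30, k, 24), (28, c, 30, n, 12), (28, c, 30, r, 1), (28, n, 16, k, 24), (28, n, 16, n, 12), (28, n, 16, r, 1), (28, n, 27, k, 24), (28, n, 27, n, 12), (28, n, 27, r, 1), (28, n, 30, k, 24), (28, n, 30, n, 12), (28, n, 30, r, 1), (28, w, 16, k, 24), (28, w, 16, n, 12), (28, w, 16, r, 1), (28, w, 27, k, 24), (28, w, 27, n, 12), (28, w, 27, r, 1), (28, w, 30, k, 24), (28, w, 30, n, 12), (28, w, 30, r, 1), (28, x, 16, k, 24), (28, x, 16, n, 12), (28, x, 16, r, 1), (28, x, 27, k, 24), (28, x, 27, n, 12), (28, x, 27, r, 1), (28, x, 30, k, 24), (28, x, 30, n, 12), (28, x, 30, r, 1)}
σ[A ≠ n]: keep tuples satisfying A ≠ n → {(28, c, 16, k, 24), (28, c, 16, r, 1), (28, c, 27, k, 24), (28, c, 27, r, 1), (28, c, 30, k, 24), (28, c, 30, r, 1), (28, n, 16, k, 24), (28, n, 16, r, 1), (28, n, 27, k, 24), (28, n, 27, r, 1), (28, n, 30, k, 24), (28, n, 30, r, 1), (28, w, 16, k, 24), (28, w, 16, r, 1), (28, w, 27, k, 24), (28, w, 27, r, 1), (28, w, 30, k, 24), (28, w, 30, r, 1), (28, x, 16, k, 24), (28, x, 16, r, 1), (28, x, 27, k, 24), (28, x, 27, r, 1), (28, x, 30, k, 24), (28, x, 30, r, 1)}
π_{B, D} gives {(c, 1), (c, 24), (n, 1), (n, 24), (w, 1), (w, 24), (x, 1), (x, 24)} (16 duplicate(s) eliminated).

{(c, 1), (c, 24), (n, 1), (n, 24), (w, 1), (w, 24), (x, 1), (x, 24)}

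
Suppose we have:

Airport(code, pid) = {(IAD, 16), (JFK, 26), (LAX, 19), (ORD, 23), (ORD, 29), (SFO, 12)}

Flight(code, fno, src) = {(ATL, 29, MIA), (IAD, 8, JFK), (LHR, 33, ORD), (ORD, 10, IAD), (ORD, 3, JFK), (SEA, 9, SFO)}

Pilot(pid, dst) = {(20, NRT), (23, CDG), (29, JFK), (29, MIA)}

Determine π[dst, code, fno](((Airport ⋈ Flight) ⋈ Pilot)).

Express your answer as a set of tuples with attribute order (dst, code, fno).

{(CDG, ORD, 10), (CDG, ORD, 3), (JFK, ORD, 10), (JFK, ORD, 3), (MIA, ORD, 10), (MIA, ORD, 3)}

Natural join on code: {(IAD, 16, 8, JFK), (ORD, 23, 10, IAD), (ORD, 23, 3, JFK), (ORD, 29, 10, IAD), (ORD, 29, 3, JFK)}
Natural join on pid: {(ORD, 23, 10, IAD, CDG), (ORD, 23, 3, JFK, CDG), (ORD, 29, 10, IAD, JFK), (ORD, 29, 10, IAD, MIA), (ORD, 29, 3, JFK, JFK), (ORD, 29, 3, JFK, MIA)}
Projecting to dst, code, fno: {(CDG, ORD, 10), (CDG, ORD, 3), (JFK, ORD, 10), (JFK, ORD, 3), (MIA, ORD, 10), (MIA, ORD, 3)}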